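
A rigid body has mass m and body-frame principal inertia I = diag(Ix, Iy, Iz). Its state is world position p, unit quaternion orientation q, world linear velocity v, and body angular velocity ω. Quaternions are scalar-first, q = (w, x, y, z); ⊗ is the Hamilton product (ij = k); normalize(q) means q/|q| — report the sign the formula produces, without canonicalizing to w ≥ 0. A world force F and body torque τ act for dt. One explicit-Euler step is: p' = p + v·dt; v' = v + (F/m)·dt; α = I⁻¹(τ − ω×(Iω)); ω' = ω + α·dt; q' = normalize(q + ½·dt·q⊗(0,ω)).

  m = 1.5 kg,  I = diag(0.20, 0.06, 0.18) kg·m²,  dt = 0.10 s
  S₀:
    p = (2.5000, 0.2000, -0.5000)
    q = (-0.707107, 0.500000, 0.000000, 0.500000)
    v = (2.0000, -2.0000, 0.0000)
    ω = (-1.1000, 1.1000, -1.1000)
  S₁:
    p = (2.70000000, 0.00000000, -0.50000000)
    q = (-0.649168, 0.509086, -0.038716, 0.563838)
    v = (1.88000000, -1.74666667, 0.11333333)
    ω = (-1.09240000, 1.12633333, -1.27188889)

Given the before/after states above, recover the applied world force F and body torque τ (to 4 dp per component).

F = (-1.8000, 3.8000, 1.7000)
τ = (-0.1300, 0.0400, -0.1400)

Δω = ω₁−ω₀ = (0.00760000, 0.02633333, -0.17188889)
ω₀×(Iω₀) = (-0.1452, 0.0242, 0.1694)
I·α + gyro = (-0.1300, 0.0400, -0.1400)
v₁ − v₀ = (-0.12000000, 0.25333333, 0.11333333)
applied force F = (-1.8000, 3.8000, 1.7000)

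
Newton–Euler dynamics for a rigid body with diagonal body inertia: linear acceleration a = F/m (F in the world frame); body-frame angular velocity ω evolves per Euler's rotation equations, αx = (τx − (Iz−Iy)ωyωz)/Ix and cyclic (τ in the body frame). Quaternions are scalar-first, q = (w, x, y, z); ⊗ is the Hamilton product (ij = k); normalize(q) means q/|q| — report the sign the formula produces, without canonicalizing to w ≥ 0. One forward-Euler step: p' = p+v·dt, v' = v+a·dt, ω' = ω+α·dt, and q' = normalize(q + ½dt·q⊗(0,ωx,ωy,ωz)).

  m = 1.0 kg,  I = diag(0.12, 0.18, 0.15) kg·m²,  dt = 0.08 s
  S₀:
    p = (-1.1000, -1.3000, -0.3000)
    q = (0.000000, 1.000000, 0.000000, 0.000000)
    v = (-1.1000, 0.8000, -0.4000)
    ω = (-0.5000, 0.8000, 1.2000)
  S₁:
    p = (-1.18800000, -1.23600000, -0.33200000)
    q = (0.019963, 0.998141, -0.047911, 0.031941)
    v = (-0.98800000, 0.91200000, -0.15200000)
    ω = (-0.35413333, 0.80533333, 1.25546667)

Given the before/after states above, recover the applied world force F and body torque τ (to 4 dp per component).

F = (1.4000, 1.4000, 3.1000)
τ = (0.1900, 0.0300, 0.0800)

rate change Δω = (0.14586667, 0.00533333, 0.05546667)
τ = I·(Δω/dt) + ω₀×(Iω₀) = (0.1900, 0.0300, 0.0800)
velocity change Δv = (0.11200000, 0.11200000, 0.24800000)
m·(v₁−v₀)/dt = (1.4000, 1.4000, 3.1000)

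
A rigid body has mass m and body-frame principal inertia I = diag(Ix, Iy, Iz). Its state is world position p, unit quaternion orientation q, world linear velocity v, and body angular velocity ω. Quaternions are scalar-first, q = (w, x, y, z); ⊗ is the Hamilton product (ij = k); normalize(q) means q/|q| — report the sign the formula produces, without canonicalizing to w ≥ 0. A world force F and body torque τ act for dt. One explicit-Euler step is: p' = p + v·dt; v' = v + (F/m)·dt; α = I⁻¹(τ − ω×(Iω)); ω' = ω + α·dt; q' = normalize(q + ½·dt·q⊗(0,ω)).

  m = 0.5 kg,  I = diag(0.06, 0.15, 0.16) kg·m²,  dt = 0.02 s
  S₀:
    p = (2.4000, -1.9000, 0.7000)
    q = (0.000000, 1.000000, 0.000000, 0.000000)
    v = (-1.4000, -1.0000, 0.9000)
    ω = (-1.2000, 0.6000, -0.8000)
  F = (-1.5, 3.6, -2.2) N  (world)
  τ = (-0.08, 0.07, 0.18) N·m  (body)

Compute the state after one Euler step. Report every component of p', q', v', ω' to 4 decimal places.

a = F/m = (-3.0000, 7.2000, -4.4000)
p + v·dt = (2.3720, -1.9200, 0.7180)
v' = v + a·dt = (-1.4600, -0.8560, 0.8120)
gyro term ω×Iω = (-0.0048, -0.0960, -0.0648)
(τ − ω×Iω)/I = (-1.2533, 1.1067, 1.5300)
ω' = ω + α·dt = (-1.2251, 0.6221, -0.7694)
Hamilton product q⊗(0,ω) = (1.2000000, 0.0000000, 0.8000000, 0.6000000)
q' = normalize(q + ½dt·q⊗(0,ω)) = (0.0120, 0.9999, 0.0080, 0.0060)

p' = (2.3720, -1.9200, 0.7180)
q' = (0.0120, 0.9999, 0.0080, 0.0060)
v' = (-1.4600, -0.8560, 0.8120)
ω' = (-1.2251, 0.6221, -0.7694)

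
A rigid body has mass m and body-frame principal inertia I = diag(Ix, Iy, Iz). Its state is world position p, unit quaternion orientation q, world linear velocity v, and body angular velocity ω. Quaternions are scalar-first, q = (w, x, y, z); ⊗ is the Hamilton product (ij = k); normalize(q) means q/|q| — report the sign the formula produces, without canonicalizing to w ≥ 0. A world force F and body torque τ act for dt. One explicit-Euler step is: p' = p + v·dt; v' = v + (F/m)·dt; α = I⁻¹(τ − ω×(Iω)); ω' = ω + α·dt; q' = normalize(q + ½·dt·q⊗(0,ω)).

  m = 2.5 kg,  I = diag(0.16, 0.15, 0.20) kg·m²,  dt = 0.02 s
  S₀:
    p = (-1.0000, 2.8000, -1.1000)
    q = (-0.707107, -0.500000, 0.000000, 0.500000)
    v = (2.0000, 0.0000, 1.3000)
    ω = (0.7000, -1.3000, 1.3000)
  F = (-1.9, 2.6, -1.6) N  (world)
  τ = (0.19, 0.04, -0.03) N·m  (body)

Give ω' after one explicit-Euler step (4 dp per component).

ω' = (0.7343, -1.2898, 1.2961)

ω×(Iω) gyroscopic = (-0.0845, -0.0364, 0.0091)
α = I⁻¹(τ − ω×Iω) = (1.7156, 0.5093, -0.1955)
ω + α·dt = (0.7343, -1.2898, 1.2961)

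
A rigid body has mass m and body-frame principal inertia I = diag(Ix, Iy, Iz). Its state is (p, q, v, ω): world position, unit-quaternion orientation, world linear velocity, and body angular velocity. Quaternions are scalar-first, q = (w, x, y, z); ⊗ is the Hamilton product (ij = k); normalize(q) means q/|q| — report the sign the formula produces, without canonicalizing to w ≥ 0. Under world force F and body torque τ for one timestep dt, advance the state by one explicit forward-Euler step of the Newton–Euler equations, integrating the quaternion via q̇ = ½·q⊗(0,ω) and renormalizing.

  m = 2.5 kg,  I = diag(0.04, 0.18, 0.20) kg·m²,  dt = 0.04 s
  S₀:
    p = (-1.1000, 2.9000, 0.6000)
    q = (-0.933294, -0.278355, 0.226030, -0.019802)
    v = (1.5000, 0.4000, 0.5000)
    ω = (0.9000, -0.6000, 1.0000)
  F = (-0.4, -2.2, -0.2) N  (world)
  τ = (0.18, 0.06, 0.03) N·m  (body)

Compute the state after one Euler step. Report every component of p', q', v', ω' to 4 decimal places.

α = I⁻¹(τ − ω×Iω) = (4.8000, 1.1333, 0.5280)
ω' = ω + α·dt = (1.0920, -0.5547, 1.0211)
q⊗(0,ω) = (0.4059395, -0.6258158, 0.8205096, -0.9697080)
q + ½dt·q⊗(0,ω), renormalized = (-0.9248, -0.2907, 0.2423, -0.0392)
a = F/m = (-0.1600, -0.8800, -0.0800)
p' = p + v·dt = (-1.0400, 2.9160, 0.6200)
v' = v + a·dt = (1.4936, 0.3648, 0.4968)

p' = (-1.0400, 2.9160, 0.6200)
q' = (-0.9248, -0.2907, 0.2423, -0.0392)
v' = (1.4936, 0.3648, 0.4968)
ω' = (1.0920, -0.5547, 1.0211)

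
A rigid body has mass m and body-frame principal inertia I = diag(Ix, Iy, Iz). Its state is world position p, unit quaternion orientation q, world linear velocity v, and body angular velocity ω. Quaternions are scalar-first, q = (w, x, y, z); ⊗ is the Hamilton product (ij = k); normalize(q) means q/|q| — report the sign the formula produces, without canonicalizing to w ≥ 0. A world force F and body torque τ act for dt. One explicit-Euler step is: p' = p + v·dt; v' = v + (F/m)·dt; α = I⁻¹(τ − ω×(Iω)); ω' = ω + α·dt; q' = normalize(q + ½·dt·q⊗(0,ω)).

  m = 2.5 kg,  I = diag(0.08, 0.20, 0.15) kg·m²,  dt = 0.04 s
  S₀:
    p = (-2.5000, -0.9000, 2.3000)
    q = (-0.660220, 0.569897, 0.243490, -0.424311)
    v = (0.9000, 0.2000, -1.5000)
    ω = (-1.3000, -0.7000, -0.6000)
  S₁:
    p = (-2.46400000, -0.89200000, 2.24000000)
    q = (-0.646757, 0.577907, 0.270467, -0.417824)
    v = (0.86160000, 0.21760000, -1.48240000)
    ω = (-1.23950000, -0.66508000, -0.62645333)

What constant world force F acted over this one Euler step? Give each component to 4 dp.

v₁ − v₀ = (-0.03840000, 0.01760000, 0.01760000)
applied force F = (-2.4000, 1.1000, 1.1000)

F = (-2.4000, 1.1000, 1.1000)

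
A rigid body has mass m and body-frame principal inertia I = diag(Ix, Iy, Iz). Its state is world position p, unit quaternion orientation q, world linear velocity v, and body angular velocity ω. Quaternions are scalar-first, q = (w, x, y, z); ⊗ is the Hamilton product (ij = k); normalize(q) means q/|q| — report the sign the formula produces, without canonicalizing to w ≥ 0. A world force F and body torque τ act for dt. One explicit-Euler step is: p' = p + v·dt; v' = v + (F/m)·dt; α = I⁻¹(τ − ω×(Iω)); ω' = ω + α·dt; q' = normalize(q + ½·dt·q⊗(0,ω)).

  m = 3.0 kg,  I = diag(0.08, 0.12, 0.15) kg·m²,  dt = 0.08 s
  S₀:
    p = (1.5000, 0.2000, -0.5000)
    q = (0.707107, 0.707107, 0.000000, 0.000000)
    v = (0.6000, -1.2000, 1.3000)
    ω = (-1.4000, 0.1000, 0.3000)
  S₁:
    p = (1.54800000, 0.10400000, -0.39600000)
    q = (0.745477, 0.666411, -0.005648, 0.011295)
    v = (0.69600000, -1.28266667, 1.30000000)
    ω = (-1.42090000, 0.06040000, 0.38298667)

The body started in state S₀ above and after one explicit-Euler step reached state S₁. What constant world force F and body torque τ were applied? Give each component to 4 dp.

rate change Δω = (-0.02090000, -0.03960000, 0.08298667)
I·α + gyro = (-0.0200, -0.0300, 0.1500)
Δv = v₁−v₀ = (0.09600000, -0.08266667, 0.00000000)
m·(v₁−v₀)/dt = (3.6000, -3.1000, 0.0000)

F = (3.6000, -3.1000, 0.0000)
τ = (-0.0200, -0.0300, 0.1500)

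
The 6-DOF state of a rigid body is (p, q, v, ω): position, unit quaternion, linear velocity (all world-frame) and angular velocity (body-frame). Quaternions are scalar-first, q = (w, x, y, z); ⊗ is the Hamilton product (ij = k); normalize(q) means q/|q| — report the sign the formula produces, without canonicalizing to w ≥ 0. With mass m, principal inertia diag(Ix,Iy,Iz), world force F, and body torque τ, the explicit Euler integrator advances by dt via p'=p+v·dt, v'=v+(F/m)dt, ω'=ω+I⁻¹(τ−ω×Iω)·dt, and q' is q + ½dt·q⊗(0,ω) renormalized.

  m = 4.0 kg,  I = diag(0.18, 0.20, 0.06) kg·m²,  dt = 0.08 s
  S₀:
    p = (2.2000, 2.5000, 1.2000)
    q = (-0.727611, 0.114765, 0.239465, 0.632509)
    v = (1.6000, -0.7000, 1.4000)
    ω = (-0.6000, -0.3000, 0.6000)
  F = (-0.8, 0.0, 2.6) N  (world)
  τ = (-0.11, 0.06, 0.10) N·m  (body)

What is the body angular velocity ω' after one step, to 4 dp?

ω' = (-0.6601, -0.2587, 0.7285)

α = I⁻¹(τ − ω×Iω) = (-0.7511, 0.5160, 1.6067)
ω' = ω + α·dt = (-0.6601, -0.2587, 0.7285)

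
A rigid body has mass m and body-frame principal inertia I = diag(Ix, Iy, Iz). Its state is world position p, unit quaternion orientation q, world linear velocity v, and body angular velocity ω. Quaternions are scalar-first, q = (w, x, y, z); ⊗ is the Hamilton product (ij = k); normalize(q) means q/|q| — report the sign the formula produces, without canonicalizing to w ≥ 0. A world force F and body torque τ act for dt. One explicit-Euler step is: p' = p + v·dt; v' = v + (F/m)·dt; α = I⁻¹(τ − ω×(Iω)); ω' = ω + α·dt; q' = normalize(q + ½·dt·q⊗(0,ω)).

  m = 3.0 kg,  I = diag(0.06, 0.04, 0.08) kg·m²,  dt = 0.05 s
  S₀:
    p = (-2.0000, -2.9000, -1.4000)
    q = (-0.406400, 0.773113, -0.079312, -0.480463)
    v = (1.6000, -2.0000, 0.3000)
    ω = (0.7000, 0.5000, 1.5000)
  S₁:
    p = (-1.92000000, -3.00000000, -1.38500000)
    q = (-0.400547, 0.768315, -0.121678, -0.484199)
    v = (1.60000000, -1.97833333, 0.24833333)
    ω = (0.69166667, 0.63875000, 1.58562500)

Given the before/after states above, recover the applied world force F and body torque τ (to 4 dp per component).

F = (0.0000, 1.3000, -3.1000)
τ = (0.0200, 0.0900, 0.1300)

ω₁ − ω₀ = (-0.00833333, 0.13875000, 0.08562500)
applied torque τ = (0.0200, 0.0900, 0.1300)
Δv = v₁−v₀ = (0.00000000, 0.02166667, -0.05166667)
m·(v₁−v₀)/dt = (0.0000, 1.3000, -3.1000)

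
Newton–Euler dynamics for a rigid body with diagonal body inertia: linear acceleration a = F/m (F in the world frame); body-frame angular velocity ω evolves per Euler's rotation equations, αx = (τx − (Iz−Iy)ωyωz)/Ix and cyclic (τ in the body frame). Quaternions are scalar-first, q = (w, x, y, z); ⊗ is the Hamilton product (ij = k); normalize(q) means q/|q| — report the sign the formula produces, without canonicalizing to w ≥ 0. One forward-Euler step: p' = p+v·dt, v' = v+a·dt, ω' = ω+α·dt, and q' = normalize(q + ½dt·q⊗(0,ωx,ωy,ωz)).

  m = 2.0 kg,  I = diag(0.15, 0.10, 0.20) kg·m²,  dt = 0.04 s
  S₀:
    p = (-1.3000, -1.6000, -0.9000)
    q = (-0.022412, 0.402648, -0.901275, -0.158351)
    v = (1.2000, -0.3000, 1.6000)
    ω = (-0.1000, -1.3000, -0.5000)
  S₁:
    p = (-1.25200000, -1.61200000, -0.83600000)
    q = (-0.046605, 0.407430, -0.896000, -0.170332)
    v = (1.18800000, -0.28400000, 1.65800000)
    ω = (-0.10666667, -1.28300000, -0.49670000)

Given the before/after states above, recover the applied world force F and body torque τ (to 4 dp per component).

ω₁ − ω₀ = (-0.00666667, 0.01700000, 0.00330000)
τ = I·(Δω/dt) + ω₀×(Iω₀) = (0.0400, 0.0400, 0.0100)
Δv = v₁−v₀ = (-0.01200000, 0.01600000, 0.05800000)
F = m·Δv/dt = (-0.6000, 0.8000, 2.9000)

F = (-0.6000, 0.8000, 2.9000)
τ = (0.0400, 0.0400, 0.0100)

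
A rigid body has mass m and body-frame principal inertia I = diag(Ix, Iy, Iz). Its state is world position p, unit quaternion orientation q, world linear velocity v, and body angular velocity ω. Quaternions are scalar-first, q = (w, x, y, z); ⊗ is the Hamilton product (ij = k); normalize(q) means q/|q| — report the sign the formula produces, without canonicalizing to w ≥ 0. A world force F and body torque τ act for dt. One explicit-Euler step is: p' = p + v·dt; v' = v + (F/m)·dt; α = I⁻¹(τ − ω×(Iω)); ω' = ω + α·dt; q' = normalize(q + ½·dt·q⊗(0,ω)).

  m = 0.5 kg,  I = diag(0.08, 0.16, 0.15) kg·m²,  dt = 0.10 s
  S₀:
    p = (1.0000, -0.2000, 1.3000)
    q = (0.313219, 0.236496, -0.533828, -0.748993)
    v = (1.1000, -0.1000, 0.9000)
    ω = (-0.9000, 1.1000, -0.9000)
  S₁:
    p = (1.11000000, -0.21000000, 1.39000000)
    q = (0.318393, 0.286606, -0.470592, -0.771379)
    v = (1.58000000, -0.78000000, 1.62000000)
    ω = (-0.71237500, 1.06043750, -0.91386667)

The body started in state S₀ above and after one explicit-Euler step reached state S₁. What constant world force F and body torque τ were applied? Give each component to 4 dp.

F = (2.4000, -3.4000, 3.6000)
τ = (0.1600, -0.1200, -0.1000)

rate change Δω = (0.18762500, -0.03956250, -0.01386667)
gyro term ω₀×Iω₀ = (0.0099, -0.0567, -0.0792)
τ = I·(Δω/dt) + ω₀×(Iω₀) = (0.1600, -0.1200, -0.1000)
v₁ − v₀ = (0.48000000, -0.68000000, 0.72000000)
applied force F = (2.4000, -3.4000, 3.6000)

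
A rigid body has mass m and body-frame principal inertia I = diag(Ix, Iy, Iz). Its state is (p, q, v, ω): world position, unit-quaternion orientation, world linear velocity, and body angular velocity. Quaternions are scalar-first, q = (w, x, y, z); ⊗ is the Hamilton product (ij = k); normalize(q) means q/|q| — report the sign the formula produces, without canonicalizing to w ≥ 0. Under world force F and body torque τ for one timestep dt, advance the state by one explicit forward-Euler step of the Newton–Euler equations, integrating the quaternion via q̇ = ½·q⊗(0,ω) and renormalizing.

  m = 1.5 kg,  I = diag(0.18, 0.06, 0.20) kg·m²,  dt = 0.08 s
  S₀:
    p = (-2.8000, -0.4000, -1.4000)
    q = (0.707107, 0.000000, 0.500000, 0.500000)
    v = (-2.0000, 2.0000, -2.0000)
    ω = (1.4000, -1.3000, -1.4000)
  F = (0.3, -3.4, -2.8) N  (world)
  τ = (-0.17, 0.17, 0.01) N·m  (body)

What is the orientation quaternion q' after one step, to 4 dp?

q' = (0.7577, 0.0374, 0.4890, 0.4305)

q⊗(0,ω) = (1.3500000, 0.9399498, -0.2192391, -1.6899498)
updated quaternion q' = (0.7577, 0.0374, 0.4890, 0.4305)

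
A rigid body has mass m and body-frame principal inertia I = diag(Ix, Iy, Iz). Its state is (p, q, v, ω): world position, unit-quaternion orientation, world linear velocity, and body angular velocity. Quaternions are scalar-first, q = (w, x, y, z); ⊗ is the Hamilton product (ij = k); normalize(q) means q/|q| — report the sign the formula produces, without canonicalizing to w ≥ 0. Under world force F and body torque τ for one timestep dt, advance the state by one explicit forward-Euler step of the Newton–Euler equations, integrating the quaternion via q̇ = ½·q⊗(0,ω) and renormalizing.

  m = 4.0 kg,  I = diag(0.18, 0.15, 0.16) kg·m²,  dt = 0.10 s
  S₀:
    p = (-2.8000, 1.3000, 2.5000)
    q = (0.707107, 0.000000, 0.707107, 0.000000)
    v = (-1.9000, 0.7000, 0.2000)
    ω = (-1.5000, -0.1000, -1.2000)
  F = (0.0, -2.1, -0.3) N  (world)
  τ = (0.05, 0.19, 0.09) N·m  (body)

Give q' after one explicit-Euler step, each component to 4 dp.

q' = (0.7074, -0.0950, 0.7003, 0.0106)

Hamilton product q⊗(0,ω) = (0.0707107, -1.9091889, -0.0707107, 0.2121321)
q' = normalize(q + ½dt·q⊗(0,ω)) = (0.7074, -0.0950, 0.7003, 0.0106)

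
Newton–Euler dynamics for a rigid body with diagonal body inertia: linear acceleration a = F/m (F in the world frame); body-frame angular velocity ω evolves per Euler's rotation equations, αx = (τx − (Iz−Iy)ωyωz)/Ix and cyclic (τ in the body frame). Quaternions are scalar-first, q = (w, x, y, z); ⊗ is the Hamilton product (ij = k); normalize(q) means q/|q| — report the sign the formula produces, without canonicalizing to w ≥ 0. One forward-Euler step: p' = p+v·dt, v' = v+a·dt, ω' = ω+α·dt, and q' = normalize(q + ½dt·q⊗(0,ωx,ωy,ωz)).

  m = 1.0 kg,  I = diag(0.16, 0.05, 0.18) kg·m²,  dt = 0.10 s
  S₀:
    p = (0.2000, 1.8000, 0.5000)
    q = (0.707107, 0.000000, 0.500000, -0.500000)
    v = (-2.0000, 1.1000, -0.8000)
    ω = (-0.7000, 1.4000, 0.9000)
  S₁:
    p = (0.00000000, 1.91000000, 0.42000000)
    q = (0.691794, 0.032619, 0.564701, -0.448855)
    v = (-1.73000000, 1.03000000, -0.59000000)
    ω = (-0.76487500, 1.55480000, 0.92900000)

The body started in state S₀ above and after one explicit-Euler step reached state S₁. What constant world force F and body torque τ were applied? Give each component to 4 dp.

F = (2.7000, -0.7000, 2.1000)
τ = (0.0600, 0.0900, 0.1600)

Δv = v₁−v₀ = (0.27000000, -0.07000000, 0.21000000)
applied force F = (2.7000, -0.7000, 2.1000)
ω₁ − ω₀ = (-0.06487500, 0.15480000, 0.02900000)
precession coupling = (0.1638, 0.0126, 0.1078)
applied torque τ = (0.0600, 0.0900, 0.1600)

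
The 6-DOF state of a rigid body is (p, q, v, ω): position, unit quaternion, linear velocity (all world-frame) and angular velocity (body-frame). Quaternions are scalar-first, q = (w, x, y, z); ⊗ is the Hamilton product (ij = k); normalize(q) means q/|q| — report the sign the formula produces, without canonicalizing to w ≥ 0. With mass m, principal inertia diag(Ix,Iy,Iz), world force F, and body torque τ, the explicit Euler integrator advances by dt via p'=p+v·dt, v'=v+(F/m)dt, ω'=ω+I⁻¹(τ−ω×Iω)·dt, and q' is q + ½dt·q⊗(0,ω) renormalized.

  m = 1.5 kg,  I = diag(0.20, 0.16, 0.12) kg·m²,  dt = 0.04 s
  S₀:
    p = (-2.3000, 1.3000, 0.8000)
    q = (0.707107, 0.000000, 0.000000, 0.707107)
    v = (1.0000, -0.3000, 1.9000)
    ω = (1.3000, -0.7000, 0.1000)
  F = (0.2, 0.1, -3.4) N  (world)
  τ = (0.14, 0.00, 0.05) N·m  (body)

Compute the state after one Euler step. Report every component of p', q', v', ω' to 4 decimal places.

linear accel F/m = (0.1333, 0.0667, -2.2667)
p' = p + v·dt = (-2.2600, 1.2880, 0.8760)
new velocity v' = (1.0053, -0.2973, 1.8093)
gyro term ω×Iω = (0.0028, 0.0104, 0.0364)
(τ − ω×Iω)/I = (0.6860, -0.0650, 0.1133)
ω + α·dt = (1.3274, -0.7026, 0.1045)
2q̇ = q⊗(0,ω) = (-0.0707107, 1.4142140, 0.4242642, 0.0707107)
updated quaternion q' = (0.7054, 0.0283, 0.0085, 0.7082)

p' = (-2.2600, 1.2880, 0.8760)
q' = (0.7054, 0.0283, 0.0085, 0.7082)
v' = (1.0053, -0.2973, 1.8093)
ω' = (1.3274, -0.7026, 0.1045)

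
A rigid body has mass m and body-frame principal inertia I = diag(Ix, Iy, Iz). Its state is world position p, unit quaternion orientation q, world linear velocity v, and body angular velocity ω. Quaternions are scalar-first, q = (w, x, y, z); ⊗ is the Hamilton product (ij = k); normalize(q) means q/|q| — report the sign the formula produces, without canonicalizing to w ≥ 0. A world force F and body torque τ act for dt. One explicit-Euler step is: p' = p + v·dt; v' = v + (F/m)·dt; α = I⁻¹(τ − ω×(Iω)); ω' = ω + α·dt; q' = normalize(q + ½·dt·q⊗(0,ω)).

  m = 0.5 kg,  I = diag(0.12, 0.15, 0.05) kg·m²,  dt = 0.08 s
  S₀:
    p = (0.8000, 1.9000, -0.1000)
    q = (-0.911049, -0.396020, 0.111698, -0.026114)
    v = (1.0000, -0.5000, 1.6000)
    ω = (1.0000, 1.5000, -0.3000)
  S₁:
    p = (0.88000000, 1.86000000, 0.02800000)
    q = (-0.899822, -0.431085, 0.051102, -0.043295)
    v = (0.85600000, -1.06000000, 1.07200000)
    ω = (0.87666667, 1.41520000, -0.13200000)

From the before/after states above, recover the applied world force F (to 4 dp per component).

velocity change Δv = (-0.14400000, -0.56000000, -0.52800000)
F = m·Δv/dt = (-0.9000, -3.5000, -3.3000)

F = (-0.9000, -3.5000, -3.3000)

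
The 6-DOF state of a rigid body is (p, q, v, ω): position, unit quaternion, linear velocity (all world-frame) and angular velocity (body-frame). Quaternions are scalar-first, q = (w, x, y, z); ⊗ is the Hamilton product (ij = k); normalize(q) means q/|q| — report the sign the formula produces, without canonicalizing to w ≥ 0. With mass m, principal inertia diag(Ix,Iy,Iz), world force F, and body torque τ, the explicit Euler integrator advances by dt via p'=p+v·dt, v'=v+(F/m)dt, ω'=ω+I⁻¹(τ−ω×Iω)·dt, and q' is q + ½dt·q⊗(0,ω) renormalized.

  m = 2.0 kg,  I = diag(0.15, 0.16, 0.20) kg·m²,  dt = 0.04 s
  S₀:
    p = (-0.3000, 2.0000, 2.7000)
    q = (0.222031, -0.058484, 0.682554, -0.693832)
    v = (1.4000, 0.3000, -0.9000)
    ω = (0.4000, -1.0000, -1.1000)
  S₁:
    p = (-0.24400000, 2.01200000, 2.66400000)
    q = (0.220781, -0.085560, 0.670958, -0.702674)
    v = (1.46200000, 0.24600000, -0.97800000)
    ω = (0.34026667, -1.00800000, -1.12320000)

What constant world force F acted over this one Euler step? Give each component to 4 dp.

F = (3.1000, -2.7000, -3.9000)

velocity change Δv = (0.06200000, -0.05400000, -0.07800000)
m·(v₁−v₀)/dt = (3.1000, -2.7000, -3.9000)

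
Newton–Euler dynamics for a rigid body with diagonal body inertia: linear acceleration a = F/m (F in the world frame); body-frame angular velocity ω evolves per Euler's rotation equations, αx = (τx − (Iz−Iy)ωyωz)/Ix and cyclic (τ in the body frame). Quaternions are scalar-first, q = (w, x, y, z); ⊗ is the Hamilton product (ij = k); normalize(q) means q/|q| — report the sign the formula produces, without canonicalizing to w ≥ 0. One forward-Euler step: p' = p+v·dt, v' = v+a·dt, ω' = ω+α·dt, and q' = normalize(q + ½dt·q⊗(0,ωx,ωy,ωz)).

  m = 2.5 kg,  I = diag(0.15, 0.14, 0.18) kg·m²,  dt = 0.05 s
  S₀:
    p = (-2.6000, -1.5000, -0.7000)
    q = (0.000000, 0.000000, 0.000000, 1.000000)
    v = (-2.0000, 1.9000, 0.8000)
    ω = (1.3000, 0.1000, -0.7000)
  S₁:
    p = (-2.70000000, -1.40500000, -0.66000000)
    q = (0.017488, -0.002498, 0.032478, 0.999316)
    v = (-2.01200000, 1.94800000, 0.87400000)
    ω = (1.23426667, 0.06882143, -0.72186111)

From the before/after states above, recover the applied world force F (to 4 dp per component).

velocity change Δv = (-0.01200000, 0.04800000, 0.07400000)
F = m·Δv/dt = (-0.6000, 2.4000, 3.7000)

F = (-0.6000, 2.4000, 3.7000)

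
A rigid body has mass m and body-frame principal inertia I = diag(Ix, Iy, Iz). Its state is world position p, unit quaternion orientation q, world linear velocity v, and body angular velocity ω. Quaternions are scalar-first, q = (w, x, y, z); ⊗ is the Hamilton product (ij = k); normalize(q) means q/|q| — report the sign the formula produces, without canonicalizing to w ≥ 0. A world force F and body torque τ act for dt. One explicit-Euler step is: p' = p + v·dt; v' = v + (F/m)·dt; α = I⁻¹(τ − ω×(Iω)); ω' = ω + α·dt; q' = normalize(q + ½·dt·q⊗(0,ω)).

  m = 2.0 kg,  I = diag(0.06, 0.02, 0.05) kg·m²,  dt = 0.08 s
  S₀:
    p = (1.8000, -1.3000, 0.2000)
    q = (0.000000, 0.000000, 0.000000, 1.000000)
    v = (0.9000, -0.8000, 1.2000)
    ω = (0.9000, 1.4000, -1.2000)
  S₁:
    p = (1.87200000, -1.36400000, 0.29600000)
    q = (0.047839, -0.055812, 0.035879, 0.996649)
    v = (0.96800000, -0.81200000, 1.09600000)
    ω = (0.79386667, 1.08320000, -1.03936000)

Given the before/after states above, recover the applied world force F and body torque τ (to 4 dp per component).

rate change Δω = (-0.10613333, -0.31680000, 0.16064000)
τ = I·(Δω/dt) + ω₀×(Iω₀) = (-0.1300, -0.0900, 0.0500)
velocity change Δv = (0.06800000, -0.01200000, -0.10400000)
applied force F = (1.7000, -0.3000, -2.6000)

F = (1.7000, -0.3000, -2.6000)
τ = (-0.1300, -0.0900, 0.0500)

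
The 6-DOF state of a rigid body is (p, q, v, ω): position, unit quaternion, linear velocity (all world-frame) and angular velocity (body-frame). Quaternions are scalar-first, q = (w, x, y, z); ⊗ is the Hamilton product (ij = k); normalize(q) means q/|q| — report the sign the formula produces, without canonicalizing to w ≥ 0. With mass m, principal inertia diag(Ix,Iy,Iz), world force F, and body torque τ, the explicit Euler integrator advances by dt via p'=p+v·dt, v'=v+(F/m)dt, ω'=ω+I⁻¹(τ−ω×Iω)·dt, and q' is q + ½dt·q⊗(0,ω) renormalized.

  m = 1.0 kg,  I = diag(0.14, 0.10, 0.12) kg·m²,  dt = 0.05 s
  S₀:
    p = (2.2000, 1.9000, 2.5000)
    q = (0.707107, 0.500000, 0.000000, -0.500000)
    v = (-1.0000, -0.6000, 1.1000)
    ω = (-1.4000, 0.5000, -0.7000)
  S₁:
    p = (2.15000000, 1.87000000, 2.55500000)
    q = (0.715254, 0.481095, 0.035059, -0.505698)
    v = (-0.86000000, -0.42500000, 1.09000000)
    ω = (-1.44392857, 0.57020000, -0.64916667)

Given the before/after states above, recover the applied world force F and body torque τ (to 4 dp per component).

F = (2.8000, 3.5000, -0.2000)
τ = (-0.1300, 0.1600, 0.1500)

velocity change Δv = (0.14000000, 0.17500000, -0.01000000)
F = m·Δv/dt = (2.8000, 3.5000, -0.2000)
rate change Δω = (-0.04392857, 0.07020000, 0.05083333)
applied torque τ = (-0.1300, 0.1600, 0.1500)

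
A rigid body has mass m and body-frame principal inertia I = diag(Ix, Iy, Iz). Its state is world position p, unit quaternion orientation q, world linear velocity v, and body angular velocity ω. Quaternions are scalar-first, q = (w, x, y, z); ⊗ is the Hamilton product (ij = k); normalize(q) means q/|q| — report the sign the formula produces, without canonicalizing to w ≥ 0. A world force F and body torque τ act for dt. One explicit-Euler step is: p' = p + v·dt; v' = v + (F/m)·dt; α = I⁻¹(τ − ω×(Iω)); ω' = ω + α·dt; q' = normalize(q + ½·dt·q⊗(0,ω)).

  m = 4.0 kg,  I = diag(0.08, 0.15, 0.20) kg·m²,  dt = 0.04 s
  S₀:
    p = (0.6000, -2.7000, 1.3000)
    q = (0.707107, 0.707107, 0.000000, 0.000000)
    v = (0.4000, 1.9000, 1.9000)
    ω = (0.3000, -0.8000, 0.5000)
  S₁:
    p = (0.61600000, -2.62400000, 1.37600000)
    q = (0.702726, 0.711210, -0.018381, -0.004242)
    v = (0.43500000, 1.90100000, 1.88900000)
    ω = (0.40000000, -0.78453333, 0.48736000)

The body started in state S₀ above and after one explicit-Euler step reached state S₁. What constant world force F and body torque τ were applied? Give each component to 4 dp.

Δω = ω₁−ω₀ = (0.10000000, 0.01546667, -0.01264000)
ω₀×(Iω₀) = (-0.0200, -0.0180, -0.0168)
τ = I·(Δω/dt) + ω₀×(Iω₀) = (0.1800, 0.0400, -0.0800)
v₁ − v₀ = (0.03500000, 0.00100000, -0.01100000)
m·(v₁−v₀)/dt = (3.5000, 0.1000, -1.1000)

F = (3.5000, 0.1000, -1.1000)
τ = (0.1800, 0.0400, -0.0800)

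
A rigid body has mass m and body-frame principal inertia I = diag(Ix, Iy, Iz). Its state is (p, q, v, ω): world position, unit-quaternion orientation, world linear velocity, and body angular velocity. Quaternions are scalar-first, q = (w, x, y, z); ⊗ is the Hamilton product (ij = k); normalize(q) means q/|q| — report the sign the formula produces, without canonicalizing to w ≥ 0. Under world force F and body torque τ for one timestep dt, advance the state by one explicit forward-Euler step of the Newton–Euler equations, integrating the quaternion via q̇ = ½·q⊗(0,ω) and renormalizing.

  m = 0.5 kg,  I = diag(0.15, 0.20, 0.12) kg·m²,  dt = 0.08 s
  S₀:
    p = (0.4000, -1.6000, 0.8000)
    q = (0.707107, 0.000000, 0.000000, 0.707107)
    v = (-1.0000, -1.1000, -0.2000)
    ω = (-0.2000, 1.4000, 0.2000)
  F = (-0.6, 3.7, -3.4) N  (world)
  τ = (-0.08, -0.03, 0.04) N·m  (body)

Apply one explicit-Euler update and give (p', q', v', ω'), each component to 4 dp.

α = I⁻¹(τ − ω×Iω) = (-0.3840, -0.1440, 0.4500)
ω' = ω + α·dt = (-0.2307, 1.3885, 0.2360)
Hamilton product q⊗(0,ω) = (-0.1414214, -1.1313712, 0.8485284, 0.1414214)
updated quaternion q' = (0.7003, -0.0452, 0.0339, 0.7116)
p + v·dt = (0.3200, -1.6880, 0.7840)
v' = v + a·dt = (-1.0960, -0.5080, -0.7440)

p' = (0.3200, -1.6880, 0.7840)
q' = (0.7003, -0.0452, 0.0339, 0.7116)
v' = (-1.0960, -0.5080, -0.7440)
ω' = (-0.2307, 1.3885, 0.2360)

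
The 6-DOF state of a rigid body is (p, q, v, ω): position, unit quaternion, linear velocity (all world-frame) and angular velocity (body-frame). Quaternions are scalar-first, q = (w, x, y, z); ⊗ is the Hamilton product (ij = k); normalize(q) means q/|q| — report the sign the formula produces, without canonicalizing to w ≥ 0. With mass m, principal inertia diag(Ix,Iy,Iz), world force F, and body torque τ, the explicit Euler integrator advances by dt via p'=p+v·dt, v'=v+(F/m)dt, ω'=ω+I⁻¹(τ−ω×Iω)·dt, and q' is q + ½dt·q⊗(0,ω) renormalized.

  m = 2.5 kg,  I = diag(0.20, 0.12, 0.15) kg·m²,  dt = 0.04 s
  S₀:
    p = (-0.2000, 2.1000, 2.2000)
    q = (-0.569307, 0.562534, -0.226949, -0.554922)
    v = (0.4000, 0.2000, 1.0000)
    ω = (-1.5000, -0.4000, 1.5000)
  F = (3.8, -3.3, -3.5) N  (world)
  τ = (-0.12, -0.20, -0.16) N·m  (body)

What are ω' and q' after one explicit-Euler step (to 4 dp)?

ω×(Iω) gyroscopic = (-0.0180, -0.1125, -0.0480)
α = I⁻¹(τ − ω×Iω) = (-0.5100, -0.7292, -0.7467)
ω + α·dt = (-1.5204, -0.4292, 1.4701)
2q̇ = q⊗(0,ω) = (1.5854044, 0.2915682, 0.2163048, -1.4193976)
q + ½dt·q⊗(0,ω), renormalized = (-0.5371, 0.5678, -0.2224, -0.5828)

ω' = (-1.5204, -0.4292, 1.4701)
q' = (-0.5371, 0.5678, -0.2224, -0.5828)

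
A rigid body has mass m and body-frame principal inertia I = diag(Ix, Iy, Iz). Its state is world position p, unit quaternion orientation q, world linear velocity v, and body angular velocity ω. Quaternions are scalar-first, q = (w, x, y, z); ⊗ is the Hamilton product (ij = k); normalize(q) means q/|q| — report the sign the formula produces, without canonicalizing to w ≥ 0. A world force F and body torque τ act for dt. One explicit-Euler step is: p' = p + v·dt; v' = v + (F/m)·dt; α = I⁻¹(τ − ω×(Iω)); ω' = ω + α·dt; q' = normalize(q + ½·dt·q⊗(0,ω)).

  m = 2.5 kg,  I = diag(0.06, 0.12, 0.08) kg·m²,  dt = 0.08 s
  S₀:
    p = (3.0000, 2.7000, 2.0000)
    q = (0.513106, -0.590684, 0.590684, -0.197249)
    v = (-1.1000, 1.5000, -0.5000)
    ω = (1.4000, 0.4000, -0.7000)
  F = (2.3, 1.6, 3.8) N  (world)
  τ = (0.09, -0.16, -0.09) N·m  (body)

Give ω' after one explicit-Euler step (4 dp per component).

ω' = (1.5051, 0.2803, -0.8236)

precession coupling ω×(Iω) = (0.0112, 0.0196, 0.0336)
(τ − ω×Iω)/I = (1.3133, -1.4967, -1.5450)
ω' = ω + α·dt = (1.5051, 0.2803, -0.8236)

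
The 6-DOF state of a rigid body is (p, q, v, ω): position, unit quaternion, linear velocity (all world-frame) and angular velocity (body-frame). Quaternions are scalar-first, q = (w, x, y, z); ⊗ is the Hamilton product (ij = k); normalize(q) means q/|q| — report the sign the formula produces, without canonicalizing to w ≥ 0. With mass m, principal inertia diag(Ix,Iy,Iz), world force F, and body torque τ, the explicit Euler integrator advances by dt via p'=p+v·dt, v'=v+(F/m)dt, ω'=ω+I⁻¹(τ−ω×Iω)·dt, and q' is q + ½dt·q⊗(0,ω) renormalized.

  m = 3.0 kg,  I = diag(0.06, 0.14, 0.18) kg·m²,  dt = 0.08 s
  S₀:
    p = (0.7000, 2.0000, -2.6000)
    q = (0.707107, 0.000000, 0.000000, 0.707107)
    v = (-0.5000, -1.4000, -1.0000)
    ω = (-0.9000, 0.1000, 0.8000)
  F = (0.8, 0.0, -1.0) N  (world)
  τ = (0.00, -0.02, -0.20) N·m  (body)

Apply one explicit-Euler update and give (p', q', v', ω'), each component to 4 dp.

p' = (0.6600, 1.8880, -2.6800)
q' = (0.6837, -0.0283, -0.0226, 0.7289)
v' = (-0.4787, -1.4000, -1.0267)
ω' = (-0.9043, 0.0392, 0.7143)

linear accel F/m = (0.2667, 0.0000, -0.3333)
new position p' = (0.6600, 1.8880, -2.6800)
v' = v + a·dt = (-0.4787, -1.4000, -1.0267)
precession coupling ω×(Iω) = (0.0032, 0.0864, -0.0072)
α = I⁻¹(τ − ω×Iω) = (-0.0533, -0.7600, -1.0711)
ω' = ω + α·dt = (-0.9043, 0.0392, 0.7143)
2q̇ = q⊗(0,ω) = (-0.5656856, -0.7071070, -0.5656856, 0.5656856)
q + ½dt·q⊗(0,ω), renormalized = (0.6837, -0.0283, -0.0226, 0.7289)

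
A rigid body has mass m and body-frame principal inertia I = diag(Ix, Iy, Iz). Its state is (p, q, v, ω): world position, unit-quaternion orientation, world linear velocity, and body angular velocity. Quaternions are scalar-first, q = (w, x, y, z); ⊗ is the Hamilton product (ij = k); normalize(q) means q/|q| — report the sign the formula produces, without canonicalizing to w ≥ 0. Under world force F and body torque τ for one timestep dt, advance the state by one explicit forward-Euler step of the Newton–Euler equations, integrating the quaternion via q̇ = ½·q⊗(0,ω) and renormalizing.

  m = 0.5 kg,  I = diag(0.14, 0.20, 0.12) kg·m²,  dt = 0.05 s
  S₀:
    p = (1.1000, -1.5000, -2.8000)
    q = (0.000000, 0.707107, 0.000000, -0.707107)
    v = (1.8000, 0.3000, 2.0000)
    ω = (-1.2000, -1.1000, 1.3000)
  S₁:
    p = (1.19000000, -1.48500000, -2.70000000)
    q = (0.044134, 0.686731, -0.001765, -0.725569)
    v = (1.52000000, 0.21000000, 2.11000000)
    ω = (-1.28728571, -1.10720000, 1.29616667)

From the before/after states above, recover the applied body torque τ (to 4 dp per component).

τ = (-0.1300, -0.0600, 0.0700)

Δω = ω₁−ω₀ = (-0.08728571, -0.00720000, -0.00383333)
τ = I·(Δω/dt) + ω₀×(Iω₀) = (-0.1300, -0.0600, 0.0700)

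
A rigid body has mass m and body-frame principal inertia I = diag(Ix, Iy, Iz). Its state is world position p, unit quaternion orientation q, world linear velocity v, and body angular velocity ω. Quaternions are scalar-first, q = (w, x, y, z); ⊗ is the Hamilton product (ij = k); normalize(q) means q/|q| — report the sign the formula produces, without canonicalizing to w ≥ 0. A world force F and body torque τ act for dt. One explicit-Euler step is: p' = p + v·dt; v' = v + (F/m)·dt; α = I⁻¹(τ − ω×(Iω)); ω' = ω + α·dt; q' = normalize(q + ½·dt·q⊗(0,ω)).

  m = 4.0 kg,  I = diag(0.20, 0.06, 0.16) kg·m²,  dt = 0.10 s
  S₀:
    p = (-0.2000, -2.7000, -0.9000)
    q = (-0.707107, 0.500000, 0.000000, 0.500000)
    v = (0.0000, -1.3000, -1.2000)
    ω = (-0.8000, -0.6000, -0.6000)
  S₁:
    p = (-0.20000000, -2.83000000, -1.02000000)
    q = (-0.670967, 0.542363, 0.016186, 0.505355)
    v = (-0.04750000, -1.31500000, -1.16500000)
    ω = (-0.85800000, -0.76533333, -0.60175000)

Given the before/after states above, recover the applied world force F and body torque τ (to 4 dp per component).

F = (-1.9000, -0.6000, 1.4000)
τ = (-0.0800, -0.0800, -0.0700)

v₁ − v₀ = (-0.04750000, -0.01500000, 0.03500000)
m·(v₁−v₀)/dt = (-1.9000, -0.6000, 1.4000)
Δω = ω₁−ω₀ = (-0.05800000, -0.16533333, -0.00175000)
precession coupling = (0.0360, 0.0192, -0.0672)
applied torque τ = (-0.0800, -0.0800, -0.0700)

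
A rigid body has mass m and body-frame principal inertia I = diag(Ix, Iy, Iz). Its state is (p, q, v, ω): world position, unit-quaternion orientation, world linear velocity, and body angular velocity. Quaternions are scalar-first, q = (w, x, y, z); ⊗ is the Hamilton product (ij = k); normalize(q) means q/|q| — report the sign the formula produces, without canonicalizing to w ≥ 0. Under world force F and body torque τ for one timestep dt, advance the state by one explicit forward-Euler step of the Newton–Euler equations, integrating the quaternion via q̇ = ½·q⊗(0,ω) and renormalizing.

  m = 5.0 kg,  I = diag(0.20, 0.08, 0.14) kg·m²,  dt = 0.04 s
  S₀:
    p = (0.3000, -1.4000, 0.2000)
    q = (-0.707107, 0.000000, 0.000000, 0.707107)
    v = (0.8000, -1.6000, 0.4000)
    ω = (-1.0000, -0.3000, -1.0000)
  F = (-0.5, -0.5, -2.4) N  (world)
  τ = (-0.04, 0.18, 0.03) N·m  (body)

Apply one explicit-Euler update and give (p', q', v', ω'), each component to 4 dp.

a = F/m = (-0.1000, -0.1000, -0.4800)
p + v·dt = (0.3320, -1.4640, 0.2160)
v + (F/m)dt = (0.7960, -1.6040, 0.3808)
precession coupling ω×(Iω) = (0.0180, 0.0600, -0.0360)
angular accel α = (-0.2900, 1.5000, 0.4714)
ω' = ω + α·dt = (-1.0116, -0.2400, -0.9811)
q⊗(0,ω) = (0.7071070, 0.9192391, -0.4949749, 0.7071070)
updated quaternion q' = (-0.6927, 0.0184, -0.0099, 0.7209)

p' = (0.3320, -1.4640, 0.2160)
q' = (-0.6927, 0.0184, -0.0099, 0.7209)
v' = (0.7960, -1.6040, 0.3808)
ω' = (-1.0116, -0.2400, -0.9811)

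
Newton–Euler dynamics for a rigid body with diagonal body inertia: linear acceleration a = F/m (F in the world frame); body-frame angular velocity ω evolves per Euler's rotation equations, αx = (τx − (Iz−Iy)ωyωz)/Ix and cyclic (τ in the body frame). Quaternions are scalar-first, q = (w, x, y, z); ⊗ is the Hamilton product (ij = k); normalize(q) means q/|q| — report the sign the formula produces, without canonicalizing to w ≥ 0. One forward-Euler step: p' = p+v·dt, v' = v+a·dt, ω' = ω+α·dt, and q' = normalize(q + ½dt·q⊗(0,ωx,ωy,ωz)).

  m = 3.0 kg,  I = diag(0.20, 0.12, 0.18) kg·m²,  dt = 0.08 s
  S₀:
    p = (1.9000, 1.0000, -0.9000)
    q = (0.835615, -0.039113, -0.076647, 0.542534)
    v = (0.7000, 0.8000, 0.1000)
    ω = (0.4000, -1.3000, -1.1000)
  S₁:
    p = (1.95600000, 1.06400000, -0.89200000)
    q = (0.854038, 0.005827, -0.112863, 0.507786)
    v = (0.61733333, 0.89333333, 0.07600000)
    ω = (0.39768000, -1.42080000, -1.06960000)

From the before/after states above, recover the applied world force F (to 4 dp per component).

F = (-3.1000, 3.5000, -0.9000)

v₁ − v₀ = (-0.08266667, 0.09333333, -0.02400000)
m·(v₁−v₀)/dt = (-3.1000, 3.5000, -0.9000)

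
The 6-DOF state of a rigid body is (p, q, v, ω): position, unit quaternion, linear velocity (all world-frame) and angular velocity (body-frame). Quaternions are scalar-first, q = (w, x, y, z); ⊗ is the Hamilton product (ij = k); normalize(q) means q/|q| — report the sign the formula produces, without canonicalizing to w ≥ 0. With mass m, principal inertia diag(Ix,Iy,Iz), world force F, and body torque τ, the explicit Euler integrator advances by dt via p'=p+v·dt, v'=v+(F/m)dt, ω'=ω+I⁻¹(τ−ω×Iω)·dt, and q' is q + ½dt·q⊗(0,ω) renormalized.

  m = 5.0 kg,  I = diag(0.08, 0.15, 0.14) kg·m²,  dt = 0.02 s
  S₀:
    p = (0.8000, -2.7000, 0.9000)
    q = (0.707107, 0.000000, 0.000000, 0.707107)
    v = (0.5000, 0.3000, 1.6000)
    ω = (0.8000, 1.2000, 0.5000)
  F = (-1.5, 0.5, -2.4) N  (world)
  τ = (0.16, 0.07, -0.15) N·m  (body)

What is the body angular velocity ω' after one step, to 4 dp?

(τ − ω×Iω)/I = (2.0750, 0.6267, -1.5514)
ω' = ω + α·dt = (0.8415, 1.2125, 0.4690)

ω' = (0.8415, 1.2125, 0.4690)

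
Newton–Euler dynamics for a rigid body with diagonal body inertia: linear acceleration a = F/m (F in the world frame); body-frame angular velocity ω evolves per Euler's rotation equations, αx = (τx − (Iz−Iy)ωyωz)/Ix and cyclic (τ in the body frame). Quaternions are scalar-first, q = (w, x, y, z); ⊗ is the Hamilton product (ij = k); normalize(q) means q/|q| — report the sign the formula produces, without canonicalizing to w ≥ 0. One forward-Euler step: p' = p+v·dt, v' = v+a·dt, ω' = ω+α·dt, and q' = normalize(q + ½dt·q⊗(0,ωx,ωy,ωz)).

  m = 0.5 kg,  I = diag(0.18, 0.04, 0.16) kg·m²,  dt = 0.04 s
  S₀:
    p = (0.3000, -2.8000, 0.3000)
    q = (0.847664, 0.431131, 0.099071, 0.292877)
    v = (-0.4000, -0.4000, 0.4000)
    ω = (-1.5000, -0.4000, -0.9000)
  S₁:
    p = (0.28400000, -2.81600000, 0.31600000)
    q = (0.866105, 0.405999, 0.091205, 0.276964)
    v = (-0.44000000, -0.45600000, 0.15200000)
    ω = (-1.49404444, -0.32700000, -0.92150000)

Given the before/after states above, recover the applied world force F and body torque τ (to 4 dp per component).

v₁ − v₀ = (-0.04000000, -0.05600000, -0.24800000)
applied force F = (-0.5000, -0.7000, -3.1000)
rate change Δω = (0.00595556, 0.07300000, -0.02150000)
τ = I·(Δω/dt) + ω₀×(Iω₀) = (0.0700, 0.1000, -0.1700)

F = (-0.5000, -0.7000, -3.1000)
τ = (0.0700, 0.1000, -0.1700)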